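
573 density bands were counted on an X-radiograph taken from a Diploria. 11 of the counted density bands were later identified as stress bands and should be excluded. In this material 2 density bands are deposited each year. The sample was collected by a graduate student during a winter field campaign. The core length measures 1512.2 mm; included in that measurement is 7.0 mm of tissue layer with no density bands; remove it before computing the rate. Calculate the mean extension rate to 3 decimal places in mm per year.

5.357 mm per year

After corrections the count is 573 − 11 = 562 density bands.
With 2 density bands per year, 562 / 2 = 281 years.
The growth record spans 1512.2 − 7.0 = 1505.2 mm.
Extension rate ≈ 1505.2 / 281 = 5.357 mm per year.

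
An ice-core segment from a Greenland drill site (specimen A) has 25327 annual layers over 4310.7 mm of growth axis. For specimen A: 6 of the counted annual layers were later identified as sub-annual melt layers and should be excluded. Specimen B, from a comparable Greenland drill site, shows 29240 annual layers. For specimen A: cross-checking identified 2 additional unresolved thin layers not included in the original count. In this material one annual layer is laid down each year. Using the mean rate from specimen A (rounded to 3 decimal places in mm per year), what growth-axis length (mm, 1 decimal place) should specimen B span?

4970.8 mm

Specimen A: correcting the raw count gives 25327 − 6 + 2 = 25323 true annual layers.
A: 4310.7 mm over 25323 years gives 4310.7 / 25323 ≈ 0.170 mm per year.
Length of B = 0.170 × 29240 = 4970.8 mm.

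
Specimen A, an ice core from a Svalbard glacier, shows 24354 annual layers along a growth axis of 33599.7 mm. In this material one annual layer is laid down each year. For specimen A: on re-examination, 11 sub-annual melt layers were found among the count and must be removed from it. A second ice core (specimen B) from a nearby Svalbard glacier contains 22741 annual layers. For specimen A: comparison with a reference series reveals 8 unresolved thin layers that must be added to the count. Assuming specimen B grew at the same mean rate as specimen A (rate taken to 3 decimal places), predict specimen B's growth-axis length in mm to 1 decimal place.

Specimen A: adjusted count: 24354 − 11 + 8 = 24351 annual layers.
A: 33599.7 mm over 24351 years gives 33599.7 / 24351 ≈ 1.380 mm/yr.
Length of B = 1.380 × 22741 = 31382.6 mm.

31382.6 mm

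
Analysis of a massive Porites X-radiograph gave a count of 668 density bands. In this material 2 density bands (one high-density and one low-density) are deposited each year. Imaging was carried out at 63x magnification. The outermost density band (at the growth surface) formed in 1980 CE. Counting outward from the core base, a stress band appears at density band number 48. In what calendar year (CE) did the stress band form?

1670 CE

Between density band 48 and the growth surface there are 668 − 48 = 620 density bands.
620 density bands at 2 per year is 620 / 2 = 310 years.
1980 − 310 = 1670 CE.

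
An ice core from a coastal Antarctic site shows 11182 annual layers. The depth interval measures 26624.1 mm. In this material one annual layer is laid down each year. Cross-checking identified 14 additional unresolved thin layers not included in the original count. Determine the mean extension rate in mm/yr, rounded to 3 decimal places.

2.378 mm/yr

Correcting the raw count gives 11182 + 14 = 11196 true annual layers.
26624.1 mm over 11196 years gives 26624.1 / 11196 ≈ 2.378 mm/yr.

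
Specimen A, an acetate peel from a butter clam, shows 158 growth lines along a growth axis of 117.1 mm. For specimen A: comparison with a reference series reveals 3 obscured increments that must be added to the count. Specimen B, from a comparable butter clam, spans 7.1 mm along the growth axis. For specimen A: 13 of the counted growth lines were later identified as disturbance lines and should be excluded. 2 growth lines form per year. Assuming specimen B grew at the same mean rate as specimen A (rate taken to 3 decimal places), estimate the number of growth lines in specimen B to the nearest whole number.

9 growth lines

Specimen A: after corrections the count is 158 − 13 + 3 = 148 growth lines.
Specimen A: 148 growth lines at 2 per year is 148 / 2 = 74 years.
A: 117.1 mm over 74 years gives 117.1 / 74 ≈ 1.582 mm/yr.
For B, 7.1 / 1.582 = 4.49 years; at 2 growth lines per year that is 4.49 × 2 ≈ 9 growth lines.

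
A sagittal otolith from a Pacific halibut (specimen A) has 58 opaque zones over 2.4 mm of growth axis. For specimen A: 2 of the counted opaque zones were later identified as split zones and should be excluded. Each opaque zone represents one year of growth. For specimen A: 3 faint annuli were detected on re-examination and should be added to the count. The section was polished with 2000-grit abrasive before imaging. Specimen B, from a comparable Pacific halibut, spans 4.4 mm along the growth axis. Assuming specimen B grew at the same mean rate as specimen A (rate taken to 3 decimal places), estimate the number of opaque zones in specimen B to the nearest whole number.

Specimen A: correcting the raw count gives 58 − 2 + 3 = 59 true opaque zones.
A: Mean rate = 2.4 mm / 59 years ≈ 0.041 mm per year.
B spans 4.4 / 0.041 = 107.32 years ≈ 107 opaque zones.

107 opaque zones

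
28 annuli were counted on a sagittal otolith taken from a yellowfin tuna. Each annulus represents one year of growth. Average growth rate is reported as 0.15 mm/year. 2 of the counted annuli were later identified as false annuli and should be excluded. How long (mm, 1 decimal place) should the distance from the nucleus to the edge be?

3.9 mm

Adjusted count: 28 − 2 = 26 annuli.
26 years at 0.15 mm/year gives 0.15 × 26 = 3.9 mm.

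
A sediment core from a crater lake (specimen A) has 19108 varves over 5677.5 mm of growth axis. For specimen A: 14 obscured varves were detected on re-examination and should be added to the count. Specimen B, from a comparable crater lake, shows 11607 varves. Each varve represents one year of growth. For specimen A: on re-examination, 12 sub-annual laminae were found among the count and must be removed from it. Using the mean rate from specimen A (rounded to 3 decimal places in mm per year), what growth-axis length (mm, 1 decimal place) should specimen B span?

Specimen A: true varve count = 19108 − 12 + 14 = 19110.
A: Mean rate = 5677.5 mm / 19110 years ≈ 0.297 mm per year.
B's length ≈ 0.297 × 11607 = 3447.3 mm.

3447.3 mm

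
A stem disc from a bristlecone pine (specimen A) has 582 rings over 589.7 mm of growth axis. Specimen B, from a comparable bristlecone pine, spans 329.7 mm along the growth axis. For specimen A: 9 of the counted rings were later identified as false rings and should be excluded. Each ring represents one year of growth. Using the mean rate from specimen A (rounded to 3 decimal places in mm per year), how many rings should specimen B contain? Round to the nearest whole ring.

320 rings

Specimen A: correcting the raw count gives 582 − 9 = 573 true rings.
A: 589.7 mm over 573 years gives 589.7 / 573 ≈ 1.029 mm per year.
B spans 329.7 / 1.029 = 320.41 years ≈ 320 rings.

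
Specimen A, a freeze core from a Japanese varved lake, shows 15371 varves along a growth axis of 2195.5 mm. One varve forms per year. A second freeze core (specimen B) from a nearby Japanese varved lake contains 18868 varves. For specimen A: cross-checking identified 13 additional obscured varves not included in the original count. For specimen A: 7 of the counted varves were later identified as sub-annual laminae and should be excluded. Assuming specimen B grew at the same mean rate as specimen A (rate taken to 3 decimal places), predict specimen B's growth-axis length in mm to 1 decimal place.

Specimen A: true varve count = 15371 − 7 + 13 = 15377.
A: Mean rate = 2195.5 mm / 15377 years ≈ 0.143 mm/year.
B's length ≈ 0.143 × 18868 = 2698.1 mm.

2698.1 mm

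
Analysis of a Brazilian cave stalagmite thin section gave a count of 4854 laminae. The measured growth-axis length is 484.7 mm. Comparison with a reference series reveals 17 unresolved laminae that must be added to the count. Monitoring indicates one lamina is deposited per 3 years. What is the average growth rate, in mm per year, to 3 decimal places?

Adjusted count: 4854 + 17 = 4871 laminae.
At 3 years per lamina, 4871 × 3 = 14613 years.
484.7 mm over 14613 years gives 484.7 / 14613 ≈ 0.033 mm per year.

0.033 mm per year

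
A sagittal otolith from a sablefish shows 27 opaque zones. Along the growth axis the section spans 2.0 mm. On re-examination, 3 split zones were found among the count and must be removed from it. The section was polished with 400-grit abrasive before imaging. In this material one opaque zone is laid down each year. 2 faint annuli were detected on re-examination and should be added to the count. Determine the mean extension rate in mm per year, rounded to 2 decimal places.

Adjusted count: 27 − 3 + 2 = 26 opaque zones.
Mean rate = 2.0 mm / 26 years ≈ 0.08 mm per year.

0.08 mm per year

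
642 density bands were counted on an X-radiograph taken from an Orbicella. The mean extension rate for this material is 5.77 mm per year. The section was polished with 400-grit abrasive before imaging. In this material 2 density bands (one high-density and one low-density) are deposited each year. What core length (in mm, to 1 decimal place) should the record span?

1852.2 mm

With 2 density bands per year, 642 / 2 = 321 years.
321 years at 5.77 mm/year gives 5.77 × 321 = 1852.2 mm.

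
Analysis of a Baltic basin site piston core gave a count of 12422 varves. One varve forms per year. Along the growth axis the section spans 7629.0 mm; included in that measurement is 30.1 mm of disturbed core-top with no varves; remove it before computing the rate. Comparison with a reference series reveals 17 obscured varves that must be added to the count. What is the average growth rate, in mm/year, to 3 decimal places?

True varve count = 12422 + 17 = 12439.
Net length = 7629.0 − 30.1 = 7598.9 mm.
7598.9 mm over 12439 years gives 7598.9 / 12439 ≈ 0.611 mm/year.

0.611 mm/year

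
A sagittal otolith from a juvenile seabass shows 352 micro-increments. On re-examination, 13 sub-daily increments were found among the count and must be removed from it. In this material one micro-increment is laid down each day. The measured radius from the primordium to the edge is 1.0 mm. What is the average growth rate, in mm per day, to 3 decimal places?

Adjusted count: 352 − 13 = 339 micro-increments.
Mean rate = 1.0 mm / 339 days ≈ 0.003 mm per day.

0.003 mm per day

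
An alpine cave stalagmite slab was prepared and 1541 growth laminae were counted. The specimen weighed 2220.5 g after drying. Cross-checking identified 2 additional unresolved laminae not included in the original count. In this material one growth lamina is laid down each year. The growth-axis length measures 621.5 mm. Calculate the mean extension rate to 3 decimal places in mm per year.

True growth lamina count = 1541 + 2 = 1543.
Extension rate ≈ 621.5 / 1543 = 0.403 mm per year.

0.403 mm per year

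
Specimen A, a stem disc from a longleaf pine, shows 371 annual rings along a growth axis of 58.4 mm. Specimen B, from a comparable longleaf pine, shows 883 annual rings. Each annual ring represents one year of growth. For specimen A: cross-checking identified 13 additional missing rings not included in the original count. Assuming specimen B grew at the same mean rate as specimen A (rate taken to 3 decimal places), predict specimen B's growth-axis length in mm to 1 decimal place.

134.2 mm

Specimen A: adjusted count: 371 + 13 = 384 annual rings.
A: Extension rate ≈ 58.4 / 384 = 0.152 mm per year.
Length of B = 0.152 × 883 = 134.2 mm.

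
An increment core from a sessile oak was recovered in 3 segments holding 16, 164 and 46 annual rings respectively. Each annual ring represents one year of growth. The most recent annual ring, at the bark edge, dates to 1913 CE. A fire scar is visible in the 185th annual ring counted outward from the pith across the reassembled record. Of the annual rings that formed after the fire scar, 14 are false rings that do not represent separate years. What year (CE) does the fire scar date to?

1886 CE

Total annual rings = 16 + 164 + 46 = 226.
Between annual ring 185 and the bark edge there are 226 − 185 = 41 annual rings.
41 − 14 false = 27 true annual rings after the fire scar.
1913 − 27 = 1886 CE.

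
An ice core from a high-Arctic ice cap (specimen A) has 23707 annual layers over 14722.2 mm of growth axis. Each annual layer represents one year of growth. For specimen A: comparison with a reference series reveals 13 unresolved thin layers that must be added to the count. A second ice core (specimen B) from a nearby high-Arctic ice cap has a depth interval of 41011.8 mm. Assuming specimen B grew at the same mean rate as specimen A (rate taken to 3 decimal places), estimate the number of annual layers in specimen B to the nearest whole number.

66042 annual layers

Specimen A: after corrections the count is 23707 + 13 = 23720 annual layers.
A: 14722.2 mm over 23720 years gives 14722.2 / 23720 ≈ 0.621 mm/year.
B spans 41011.8 / 0.621 = 66041.55 years ≈ 66042 annual layers.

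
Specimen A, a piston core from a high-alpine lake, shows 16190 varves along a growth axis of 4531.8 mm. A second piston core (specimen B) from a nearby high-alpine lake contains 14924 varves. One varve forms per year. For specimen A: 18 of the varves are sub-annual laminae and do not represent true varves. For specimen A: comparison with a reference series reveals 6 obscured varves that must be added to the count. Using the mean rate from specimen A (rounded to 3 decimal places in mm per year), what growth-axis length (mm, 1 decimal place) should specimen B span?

4178.7 mm

Specimen A: after corrections the count is 16190 − 18 + 6 = 16178 varves.
A: Mean rate = 4531.8 mm / 16178 years ≈ 0.280 mm/year.
Length of B = 0.280 × 14924 = 4178.7 mm.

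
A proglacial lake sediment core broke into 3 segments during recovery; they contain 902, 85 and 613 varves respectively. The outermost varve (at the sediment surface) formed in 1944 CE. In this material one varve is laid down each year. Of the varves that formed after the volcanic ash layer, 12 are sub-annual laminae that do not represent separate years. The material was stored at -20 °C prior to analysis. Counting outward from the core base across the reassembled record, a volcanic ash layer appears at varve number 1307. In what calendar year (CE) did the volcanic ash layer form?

Total varves = 902 + 85 + 613 = 1600.
Between varve 1307 and the sediment surface there are 1600 − 1307 = 293 varves.
Excluding 12 false varves: 293 − 12 = 281.
1944 − 281 = 1663 CE.

1663 CE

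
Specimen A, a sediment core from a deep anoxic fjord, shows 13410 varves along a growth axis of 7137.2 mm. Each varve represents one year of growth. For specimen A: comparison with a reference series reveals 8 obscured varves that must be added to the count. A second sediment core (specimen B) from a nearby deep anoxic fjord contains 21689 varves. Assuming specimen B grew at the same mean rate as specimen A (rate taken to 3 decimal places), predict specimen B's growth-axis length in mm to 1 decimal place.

11538.5 mm

Specimen A: after corrections the count is 13410 + 8 = 13418 varves.
A: Mean rate = 7137.2 mm / 13418 years ≈ 0.532 mm/year.
B's length ≈ 0.532 × 21689 = 11538.5 mm.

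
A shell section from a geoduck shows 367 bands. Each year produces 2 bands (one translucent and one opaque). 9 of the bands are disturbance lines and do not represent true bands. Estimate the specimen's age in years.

179 years

Correcting the raw count gives 367 − 9 = 358 true bands.
With 2 bands per year, 358 / 2 = 179 years.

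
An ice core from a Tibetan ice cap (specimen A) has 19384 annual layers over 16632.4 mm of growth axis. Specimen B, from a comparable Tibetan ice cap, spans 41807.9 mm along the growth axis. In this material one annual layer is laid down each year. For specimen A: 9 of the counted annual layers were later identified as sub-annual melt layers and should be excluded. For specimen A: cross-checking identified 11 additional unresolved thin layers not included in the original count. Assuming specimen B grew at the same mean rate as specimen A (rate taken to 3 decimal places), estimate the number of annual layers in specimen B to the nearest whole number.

48727 annual layers

Specimen A: true annual layer count = 19384 − 9 + 11 = 19386.
A: 16632.4 mm over 19386 years gives 16632.4 / 19386 ≈ 0.858 mm/yr.
For B, 41807.9 / 0.858 = 48727.16 years ≈ 48727 annual layers.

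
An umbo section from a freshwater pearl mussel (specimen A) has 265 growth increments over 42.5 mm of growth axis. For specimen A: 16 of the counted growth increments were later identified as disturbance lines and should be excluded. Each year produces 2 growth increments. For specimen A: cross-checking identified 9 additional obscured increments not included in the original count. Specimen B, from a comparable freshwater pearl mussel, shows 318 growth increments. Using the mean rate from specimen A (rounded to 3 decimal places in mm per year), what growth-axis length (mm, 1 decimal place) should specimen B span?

Specimen A: correcting the raw count gives 265 − 16 + 9 = 258 true growth increments.
Specimen A: with 2 growth increments per year, 258 / 2 = 129 years.
A: Extension rate ≈ 42.5 / 129 = 0.329 mm/yr.
Specimen B: 318 growth increments at 2 per year is 318 / 2 = 159 years. B's length ≈ 0.329 × 159 = 52.3 mm.

52.3 mm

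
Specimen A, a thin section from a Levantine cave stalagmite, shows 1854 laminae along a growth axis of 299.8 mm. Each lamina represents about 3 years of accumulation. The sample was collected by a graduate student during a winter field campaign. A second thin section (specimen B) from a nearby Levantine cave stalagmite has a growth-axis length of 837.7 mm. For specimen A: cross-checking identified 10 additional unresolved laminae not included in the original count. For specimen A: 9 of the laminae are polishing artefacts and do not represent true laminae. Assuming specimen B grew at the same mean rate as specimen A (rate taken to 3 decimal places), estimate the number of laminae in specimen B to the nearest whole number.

5171 laminae

Specimen A: adjusted count: 1854 − 9 + 10 = 1855 laminae.
Specimen A: 1855 laminae at 3 years each span 1855 × 3 = 5565 years.
A: 299.8 mm over 5565 years gives 299.8 / 5565 ≈ 0.054 mm/yr.
Specimen B: 837.7 mm / 0.054 mm per year = 15512.96 years; at 3 years per lamina that is 15512.96 / 3 ≈ 5171 laminae.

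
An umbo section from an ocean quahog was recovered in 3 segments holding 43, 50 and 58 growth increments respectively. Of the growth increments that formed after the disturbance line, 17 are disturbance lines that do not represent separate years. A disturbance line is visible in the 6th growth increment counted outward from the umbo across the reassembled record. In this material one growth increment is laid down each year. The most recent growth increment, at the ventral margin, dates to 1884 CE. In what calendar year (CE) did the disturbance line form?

Total growth increments = 43 + 50 + 58 = 151.
The disturbance line sits at growth increment 6 from the umbo, so 151 − 6 = 145 growth increments formed after it.
145 − 17 false = 128 true growth increments after the disturbance line.
1884 − 128 = 1756 CE.

1756 CE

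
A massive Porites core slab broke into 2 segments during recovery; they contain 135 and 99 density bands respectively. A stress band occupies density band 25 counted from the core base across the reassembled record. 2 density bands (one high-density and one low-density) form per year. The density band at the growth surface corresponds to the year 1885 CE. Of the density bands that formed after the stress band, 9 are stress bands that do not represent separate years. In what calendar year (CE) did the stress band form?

Total density bands = 135 + 99 = 234.
234 − 25 = 209 density bands lie beyond the stress band toward the growth surface.
Removing the 9 false density bands leaves 209 − 9 = 200 true density bands beyond the stress band.
Dividing by 2 density bands per year: 200 / 2 = 100 years.
1885 − 100 = 1785 CE.

1785 CE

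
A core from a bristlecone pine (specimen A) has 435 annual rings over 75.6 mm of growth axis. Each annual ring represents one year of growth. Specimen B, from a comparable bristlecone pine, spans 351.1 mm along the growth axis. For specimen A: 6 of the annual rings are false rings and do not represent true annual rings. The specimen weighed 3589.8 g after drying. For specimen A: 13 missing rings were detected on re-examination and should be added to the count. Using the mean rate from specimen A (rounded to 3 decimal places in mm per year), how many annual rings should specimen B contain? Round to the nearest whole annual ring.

Specimen A: true annual ring count = 435 − 6 + 13 = 442.
A: Extension rate ≈ 75.6 / 442 = 0.171 mm/yr.
B spans 351.1 / 0.171 = 2053.22 years ≈ 2053 annual rings.

2053 annual rings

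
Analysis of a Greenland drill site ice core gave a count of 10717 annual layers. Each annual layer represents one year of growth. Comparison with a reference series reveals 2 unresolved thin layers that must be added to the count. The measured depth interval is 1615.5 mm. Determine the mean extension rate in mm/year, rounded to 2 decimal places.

0.15 mm/year

True annual layer count = 10717 + 2 = 10719.
Extension rate ≈ 1615.5 / 10719 = 0.15 mm/year.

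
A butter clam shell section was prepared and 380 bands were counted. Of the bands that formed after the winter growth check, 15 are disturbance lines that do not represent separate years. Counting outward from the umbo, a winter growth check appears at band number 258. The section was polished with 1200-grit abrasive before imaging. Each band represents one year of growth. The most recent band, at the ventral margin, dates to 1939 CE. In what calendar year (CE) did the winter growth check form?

1832 CE

Between band 258 and the ventral margin there are 380 − 258 = 122 bands.
Excluding 15 false bands: 122 − 15 = 107.
1939 − 107 = 1832 CE.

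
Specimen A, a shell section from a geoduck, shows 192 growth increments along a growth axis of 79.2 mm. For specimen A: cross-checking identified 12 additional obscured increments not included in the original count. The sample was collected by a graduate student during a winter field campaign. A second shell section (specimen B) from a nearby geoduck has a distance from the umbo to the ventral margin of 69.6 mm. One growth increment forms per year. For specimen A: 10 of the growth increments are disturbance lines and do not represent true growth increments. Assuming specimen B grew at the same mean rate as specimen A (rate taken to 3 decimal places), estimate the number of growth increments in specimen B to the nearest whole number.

Specimen A: after corrections the count is 192 − 10 + 12 = 194 growth increments.
A: Mean rate = 79.2 mm / 194 years ≈ 0.408 mm per year.
For B, 69.6 / 0.408 = 170.59 years ≈ 171 growth increments.

171 growth increments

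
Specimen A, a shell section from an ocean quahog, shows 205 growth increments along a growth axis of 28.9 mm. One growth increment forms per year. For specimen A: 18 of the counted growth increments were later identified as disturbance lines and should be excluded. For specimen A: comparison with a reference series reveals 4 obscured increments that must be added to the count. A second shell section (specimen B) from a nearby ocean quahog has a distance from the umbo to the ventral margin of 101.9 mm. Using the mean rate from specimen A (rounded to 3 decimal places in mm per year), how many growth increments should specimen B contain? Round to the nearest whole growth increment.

Specimen A: true growth increment count = 205 − 18 + 4 = 191.
A: Extension rate ≈ 28.9 / 191 = 0.151 mm per year.
For B, 101.9 / 0.151 = 674.83 years ≈ 675 growth increments.

675 growth increments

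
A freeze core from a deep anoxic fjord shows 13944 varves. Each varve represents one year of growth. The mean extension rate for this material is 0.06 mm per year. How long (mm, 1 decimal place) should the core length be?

The record spans 13944 years at 0.06 mm per year.
Predicted length = 0.06 mm/year × 13944 years = 836.6 mm.

836.6 mm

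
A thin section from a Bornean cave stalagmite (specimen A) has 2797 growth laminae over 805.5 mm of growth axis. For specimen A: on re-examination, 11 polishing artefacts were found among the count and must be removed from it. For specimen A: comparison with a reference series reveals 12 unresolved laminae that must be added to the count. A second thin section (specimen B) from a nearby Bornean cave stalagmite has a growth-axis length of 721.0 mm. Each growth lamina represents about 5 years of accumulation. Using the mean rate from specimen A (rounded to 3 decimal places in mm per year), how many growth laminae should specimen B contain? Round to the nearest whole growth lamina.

Specimen A: after corrections the count is 2797 − 11 + 12 = 2798 growth laminae.
Specimen A: at 5 years per growth lamina, 2798 × 5 = 13990 years.
A: Mean rate = 805.5 mm / 13990 years ≈ 0.058 mm/year.
For B, 721.0 / 0.058 = 12431.03 years; at 5 years per growth lamina that is 12431.03 / 5 ≈ 2486 growth laminae.

2486 growth laminae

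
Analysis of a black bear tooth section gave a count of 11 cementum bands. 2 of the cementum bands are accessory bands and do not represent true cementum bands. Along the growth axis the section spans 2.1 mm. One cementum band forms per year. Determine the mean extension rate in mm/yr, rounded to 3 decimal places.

0.233 mm/yr

Adjusted count: 11 − 2 = 9 cementum bands.
Mean rate = 2.1 mm / 9 years ≈ 0.233 mm/yr.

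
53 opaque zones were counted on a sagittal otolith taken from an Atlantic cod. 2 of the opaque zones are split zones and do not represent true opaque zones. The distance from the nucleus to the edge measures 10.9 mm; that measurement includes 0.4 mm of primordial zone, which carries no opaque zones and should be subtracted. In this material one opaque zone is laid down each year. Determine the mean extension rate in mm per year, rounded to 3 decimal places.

0.206 mm per year

After corrections the count is 53 − 2 = 51 opaque zones.
The growth record spans 10.9 − 0.4 = 10.5 mm.
Extension rate ≈ 10.5 / 51 = 0.206 mm per year.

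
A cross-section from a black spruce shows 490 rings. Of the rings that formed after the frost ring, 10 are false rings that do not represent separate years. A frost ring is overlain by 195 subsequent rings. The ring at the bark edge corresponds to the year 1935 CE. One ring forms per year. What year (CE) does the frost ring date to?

There are 195 rings younger than the frost ring.
195 − 10 false = 185 true rings after the frost ring.
1935 − 185 = 1750 CE.

1750 CE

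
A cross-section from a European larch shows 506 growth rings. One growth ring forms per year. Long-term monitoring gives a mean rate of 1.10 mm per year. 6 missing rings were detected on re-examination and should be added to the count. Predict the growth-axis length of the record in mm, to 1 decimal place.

563.2 mm

Adjusted count: 506 + 6 = 512 growth rings.
Predicted length = 1.10 mm/year × 512 years = 563.2 mm.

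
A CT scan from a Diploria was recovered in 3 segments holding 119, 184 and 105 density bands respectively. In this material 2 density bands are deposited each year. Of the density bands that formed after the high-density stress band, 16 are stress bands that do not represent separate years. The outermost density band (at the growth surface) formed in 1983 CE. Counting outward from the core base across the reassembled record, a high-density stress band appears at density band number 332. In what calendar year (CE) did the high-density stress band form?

Total density bands = 119 + 184 + 105 = 408.
The high-density stress band sits at density band 332 from the core base, so 408 − 332 = 76 density bands formed after it.
Excluding 16 false density bands: 76 − 16 = 60.
With 2 density bands per year, 60 / 2 = 30 years.
The density band at the growth surface is 1983 CE, so the high-density stress band dates to 1983 − 30 = 1953 CE.

1953 CE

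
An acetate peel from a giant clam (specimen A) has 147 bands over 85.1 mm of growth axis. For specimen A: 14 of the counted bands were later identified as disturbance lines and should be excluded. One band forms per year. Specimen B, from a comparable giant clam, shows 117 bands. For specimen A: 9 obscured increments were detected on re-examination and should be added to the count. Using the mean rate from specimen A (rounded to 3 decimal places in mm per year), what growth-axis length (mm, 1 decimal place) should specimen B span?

70.1 mm

Specimen A: after corrections the count is 147 − 14 + 9 = 142 bands.
A: Extension rate ≈ 85.1 / 142 = 0.599 mm/yr.
Length of B = 0.599 × 117 = 70.1 mm.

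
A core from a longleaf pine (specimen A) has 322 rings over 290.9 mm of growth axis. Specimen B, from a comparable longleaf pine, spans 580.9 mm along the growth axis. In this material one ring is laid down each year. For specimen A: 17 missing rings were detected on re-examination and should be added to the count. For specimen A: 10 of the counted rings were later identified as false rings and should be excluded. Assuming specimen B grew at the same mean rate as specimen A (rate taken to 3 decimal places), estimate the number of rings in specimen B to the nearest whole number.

Specimen A: correcting the raw count gives 322 − 10 + 17 = 329 true rings.
A: Extension rate ≈ 290.9 / 329 = 0.884 mm/year.
Specimen B: 580.9 mm / 0.884 mm per year = 657.13 years ≈ 657 rings.

657 rings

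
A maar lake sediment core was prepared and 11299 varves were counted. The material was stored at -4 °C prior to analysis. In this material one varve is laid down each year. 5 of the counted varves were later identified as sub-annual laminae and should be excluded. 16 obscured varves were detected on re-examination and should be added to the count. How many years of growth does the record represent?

11310 yr

After corrections the count is 11299 − 5 + 16 = 11310 varves.
One varve per year makes the duration 11310 years.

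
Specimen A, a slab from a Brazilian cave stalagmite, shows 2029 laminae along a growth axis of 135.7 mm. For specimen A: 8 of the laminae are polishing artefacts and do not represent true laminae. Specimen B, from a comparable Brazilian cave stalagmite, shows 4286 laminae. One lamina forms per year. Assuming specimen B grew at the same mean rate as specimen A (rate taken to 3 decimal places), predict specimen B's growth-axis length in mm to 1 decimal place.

Specimen A: after corrections the count is 2029 − 8 = 2021 laminae.
A: Extension rate ≈ 135.7 / 2021 = 0.067 mm per year.
Length of B = 0.067 × 4286 = 287.2 mm.

287.2 mm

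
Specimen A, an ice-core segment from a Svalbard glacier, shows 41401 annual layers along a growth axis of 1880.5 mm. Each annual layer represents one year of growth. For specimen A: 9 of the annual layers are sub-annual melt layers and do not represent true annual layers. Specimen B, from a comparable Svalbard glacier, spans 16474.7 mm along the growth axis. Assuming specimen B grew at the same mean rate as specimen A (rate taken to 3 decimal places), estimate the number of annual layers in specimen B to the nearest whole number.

Specimen A: after corrections the count is 41401 − 9 = 41392 annual layers.
A: 1880.5 mm over 41392 years gives 1880.5 / 41392 ≈ 0.045 mm/year.
For B, 16474.7 / 0.045 = 366104.44 years ≈ 366104 annual layers.

366104 annual layers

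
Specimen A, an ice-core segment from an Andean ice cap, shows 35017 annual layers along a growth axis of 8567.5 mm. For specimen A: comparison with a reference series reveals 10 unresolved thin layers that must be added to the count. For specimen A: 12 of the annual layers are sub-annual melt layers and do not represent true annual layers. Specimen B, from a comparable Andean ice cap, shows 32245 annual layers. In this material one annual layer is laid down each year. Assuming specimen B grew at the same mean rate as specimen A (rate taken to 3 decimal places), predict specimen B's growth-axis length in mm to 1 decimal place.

Specimen A: after corrections the count is 35017 − 12 + 10 = 35015 annual layers.
A: Mean rate = 8567.5 mm / 35015 years ≈ 0.245 mm/yr.
For B, 0.245 mm/year × 32245 years = 7900.0 mm.

7900.0 mm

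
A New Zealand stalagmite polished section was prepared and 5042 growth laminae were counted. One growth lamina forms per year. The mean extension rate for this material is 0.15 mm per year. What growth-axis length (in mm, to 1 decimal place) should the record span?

5042 years of growth are recorded.
Predicted length = 0.15 mm/year × 5042 years = 756.3 mm.

756.3 mm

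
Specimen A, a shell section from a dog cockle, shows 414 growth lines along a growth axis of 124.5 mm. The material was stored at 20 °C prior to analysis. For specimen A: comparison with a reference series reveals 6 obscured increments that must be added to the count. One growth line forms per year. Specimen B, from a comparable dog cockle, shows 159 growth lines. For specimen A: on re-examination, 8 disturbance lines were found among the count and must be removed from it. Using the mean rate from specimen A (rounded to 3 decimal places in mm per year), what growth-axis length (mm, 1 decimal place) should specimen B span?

Specimen A: adjusted count: 414 − 8 + 6 = 412 growth lines.
A: 124.5 mm over 412 years gives 124.5 / 412 ≈ 0.302 mm/yr.
Length of B = 0.302 × 159 = 48.0 mm.

48.0 mm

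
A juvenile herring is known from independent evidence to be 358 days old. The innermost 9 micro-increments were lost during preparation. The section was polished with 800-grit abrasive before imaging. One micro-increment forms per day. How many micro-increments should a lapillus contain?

One micro-increment per day gives 358 micro-increments over 358 days.
Subtracting the 9 micro-increments not captured gives 358 − 9 = 349 micro-increments in the record.

349 micro-increments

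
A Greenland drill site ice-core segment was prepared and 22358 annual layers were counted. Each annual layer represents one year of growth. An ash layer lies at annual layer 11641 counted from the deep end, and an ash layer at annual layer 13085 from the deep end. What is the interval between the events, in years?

Separation: 13085 − 11641 = 1444 annual layers.
At one annual layer per year, 1444 years elapsed between them.

1444 years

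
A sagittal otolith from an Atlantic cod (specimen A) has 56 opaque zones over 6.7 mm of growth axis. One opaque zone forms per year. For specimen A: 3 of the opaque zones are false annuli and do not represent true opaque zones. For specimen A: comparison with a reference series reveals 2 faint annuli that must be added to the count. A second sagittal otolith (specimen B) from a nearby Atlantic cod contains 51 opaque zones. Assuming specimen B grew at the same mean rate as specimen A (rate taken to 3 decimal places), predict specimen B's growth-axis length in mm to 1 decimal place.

Specimen A: adjusted count: 56 − 3 + 2 = 55 opaque zones.
A: Extension rate ≈ 6.7 / 55 = 0.122 mm/year.
Length of B = 0.122 × 51 = 6.2 mm.

6.2 mm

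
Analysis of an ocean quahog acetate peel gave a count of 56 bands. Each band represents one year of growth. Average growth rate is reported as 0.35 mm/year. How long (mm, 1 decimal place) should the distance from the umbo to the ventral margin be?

19.6 mm

The record spans 56 years at 0.35 mm per year.
Predicted length = 0.35 mm/year × 56 years = 19.6 mm.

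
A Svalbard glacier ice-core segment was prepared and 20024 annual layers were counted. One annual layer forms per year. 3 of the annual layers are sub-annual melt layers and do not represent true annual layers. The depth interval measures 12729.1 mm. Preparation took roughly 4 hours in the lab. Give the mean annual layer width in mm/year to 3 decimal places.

After corrections the count is 20024 − 3 = 20021 annual layers.
Extension rate ≈ 12729.1 / 20021 = 0.636 mm/year.

0.636 mm/year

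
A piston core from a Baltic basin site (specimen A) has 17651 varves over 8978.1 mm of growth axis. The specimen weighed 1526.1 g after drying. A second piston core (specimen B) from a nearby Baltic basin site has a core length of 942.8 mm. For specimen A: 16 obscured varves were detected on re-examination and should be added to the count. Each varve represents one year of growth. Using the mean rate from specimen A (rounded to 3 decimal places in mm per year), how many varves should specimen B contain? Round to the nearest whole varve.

1856 varves

Specimen A: true varve count = 17651 + 16 = 17667.
A: Extension rate ≈ 8978.1 / 17667 = 0.508 mm/yr.
B spans 942.8 / 0.508 = 1855.91 years ≈ 1856 varves.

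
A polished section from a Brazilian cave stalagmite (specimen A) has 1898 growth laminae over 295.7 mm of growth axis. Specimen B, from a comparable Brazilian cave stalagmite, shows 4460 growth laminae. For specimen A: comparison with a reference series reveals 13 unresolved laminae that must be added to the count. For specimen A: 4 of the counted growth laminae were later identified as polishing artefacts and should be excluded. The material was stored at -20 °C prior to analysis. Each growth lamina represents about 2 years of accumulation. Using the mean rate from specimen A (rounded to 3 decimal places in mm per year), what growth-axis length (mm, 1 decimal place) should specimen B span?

Specimen A: true growth lamina count = 1898 − 4 + 13 = 1907.
Specimen A: 1907 growth laminae at 2 years each span 1907 × 2 = 3814 years.
A: Extension rate ≈ 295.7 / 3814 = 0.078 mm/year.
Specimen B: multiplying by 2 years per growth lamina: 4460 × 2 = 8920 years. B's length ≈ 0.078 × 8920 = 695.8 mm.

695.8 mm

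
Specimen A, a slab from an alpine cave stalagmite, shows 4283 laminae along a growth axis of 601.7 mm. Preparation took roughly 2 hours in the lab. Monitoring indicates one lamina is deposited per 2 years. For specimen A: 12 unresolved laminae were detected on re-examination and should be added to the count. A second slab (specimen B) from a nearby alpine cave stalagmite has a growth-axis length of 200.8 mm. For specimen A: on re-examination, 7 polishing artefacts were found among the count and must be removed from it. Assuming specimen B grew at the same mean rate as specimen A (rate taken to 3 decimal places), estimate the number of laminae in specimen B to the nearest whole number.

Specimen A: adjusted count: 4283 − 7 + 12 = 4288 laminae.
Specimen A: at 2 years per lamina, 4288 × 2 = 8576 years.
A: 601.7 mm over 8576 years gives 601.7 / 8576 ≈ 0.070 mm/year.
B spans 200.8 / 0.070 = 2868.57 years; at 2 years per lamina that is 2868.57 / 2 ≈ 1434 laminae.

1434 laminae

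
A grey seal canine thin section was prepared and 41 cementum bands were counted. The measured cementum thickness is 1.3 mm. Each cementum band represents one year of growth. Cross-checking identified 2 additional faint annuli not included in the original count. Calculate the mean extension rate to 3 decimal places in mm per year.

Adjusted count: 41 + 2 = 43 cementum bands.
Mean rate = 1.3 mm / 43 years ≈ 0.030 mm per year.

0.030 mm per year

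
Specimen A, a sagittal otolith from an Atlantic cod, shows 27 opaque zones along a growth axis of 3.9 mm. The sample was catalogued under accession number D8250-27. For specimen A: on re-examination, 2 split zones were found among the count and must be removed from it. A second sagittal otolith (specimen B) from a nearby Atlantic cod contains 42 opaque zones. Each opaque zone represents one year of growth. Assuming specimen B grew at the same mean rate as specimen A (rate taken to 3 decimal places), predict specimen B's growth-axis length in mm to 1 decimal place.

6.6 mm

Specimen A: correcting the raw count gives 27 − 2 = 25 true opaque zones.
A: Mean rate = 3.9 mm / 25 years ≈ 0.156 mm/yr.
For B, 0.156 mm/year × 42 years = 6.6 mm.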